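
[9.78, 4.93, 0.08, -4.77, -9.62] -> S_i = 9.78 + -4.85*i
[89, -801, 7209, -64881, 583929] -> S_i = 89*-9^i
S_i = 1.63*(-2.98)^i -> [1.63, -4.86, 14.48, -43.14, 128.54]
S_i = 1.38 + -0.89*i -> [1.38, 0.49, -0.4, -1.29, -2.18]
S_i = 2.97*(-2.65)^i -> [2.97, -7.87, 20.86, -55.27, 146.47]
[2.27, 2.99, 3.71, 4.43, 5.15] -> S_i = 2.27 + 0.72*i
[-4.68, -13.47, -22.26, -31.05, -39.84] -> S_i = -4.68 + -8.79*i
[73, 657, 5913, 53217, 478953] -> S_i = 73*9^i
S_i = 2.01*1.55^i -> [2.01, 3.12, 4.83, 7.48, 11.6]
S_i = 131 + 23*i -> [131, 154, 177, 200, 223]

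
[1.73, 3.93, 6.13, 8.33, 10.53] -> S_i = 1.73 + 2.20*i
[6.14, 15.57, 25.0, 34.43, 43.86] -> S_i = 6.14 + 9.43*i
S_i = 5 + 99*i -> [5, 104, 203, 302, 401]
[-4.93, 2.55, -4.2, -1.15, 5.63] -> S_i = Random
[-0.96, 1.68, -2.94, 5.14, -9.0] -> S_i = -0.96*(-1.75)^i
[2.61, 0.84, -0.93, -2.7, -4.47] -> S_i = 2.61 + -1.77*i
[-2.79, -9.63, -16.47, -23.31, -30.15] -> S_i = -2.79 + -6.84*i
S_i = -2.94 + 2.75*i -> [-2.94, -0.19, 2.56, 5.31, 8.06]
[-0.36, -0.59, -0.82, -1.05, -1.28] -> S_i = -0.36 + -0.23*i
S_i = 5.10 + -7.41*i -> [5.1, -2.31, -9.72, -17.13, -24.54]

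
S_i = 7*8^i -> [7, 56, 448, 3584, 28672]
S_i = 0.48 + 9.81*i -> [0.48, 10.29, 20.1, 29.91, 39.72]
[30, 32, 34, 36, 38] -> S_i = 30 + 2*i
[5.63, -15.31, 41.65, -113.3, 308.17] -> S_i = 5.63*(-2.72)^i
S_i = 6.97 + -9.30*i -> [6.97, -2.33, -11.63, -20.93, -30.23]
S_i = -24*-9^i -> [-24, 216, -1944, 17496, -157464]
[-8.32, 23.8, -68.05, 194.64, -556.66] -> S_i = -8.32*(-2.86)^i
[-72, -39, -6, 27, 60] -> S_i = -72 + 33*i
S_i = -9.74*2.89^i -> [-9.74, -28.15, -81.35, -235.1, -679.44]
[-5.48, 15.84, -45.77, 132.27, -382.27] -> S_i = -5.48*(-2.89)^i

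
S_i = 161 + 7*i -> [161, 168, 175, 182, 189]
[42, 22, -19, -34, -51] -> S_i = Random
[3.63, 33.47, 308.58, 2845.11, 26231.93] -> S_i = 3.63*9.22^i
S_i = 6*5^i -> [6, 30, 150, 750, 3750]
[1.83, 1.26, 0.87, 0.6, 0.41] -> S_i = 1.83*0.69^i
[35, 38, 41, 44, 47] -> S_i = 35 + 3*i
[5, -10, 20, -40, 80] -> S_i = 5*-2^i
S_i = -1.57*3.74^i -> [-1.57, -5.87, -21.96, -82.13, -307.18]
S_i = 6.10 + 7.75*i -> [6.1, 13.85, 21.6, 29.35, 37.1]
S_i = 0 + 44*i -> [0, 44, 88, 132, 176]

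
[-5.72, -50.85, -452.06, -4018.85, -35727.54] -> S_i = -5.72*8.89^i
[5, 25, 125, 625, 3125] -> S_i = 5*5^i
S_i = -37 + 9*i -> [-37, -28, -19, -10, -1]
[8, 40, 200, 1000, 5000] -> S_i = 8*5^i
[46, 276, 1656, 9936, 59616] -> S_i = 46*6^i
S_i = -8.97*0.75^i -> [-8.97, -6.73, -5.05, -3.78, -2.84]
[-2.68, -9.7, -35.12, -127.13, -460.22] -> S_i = -2.68*3.62^i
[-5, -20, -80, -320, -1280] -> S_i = -5*4^i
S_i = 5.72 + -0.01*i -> [5.72, 5.71, 5.7, 5.69, 5.68]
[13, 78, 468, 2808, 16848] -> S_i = 13*6^i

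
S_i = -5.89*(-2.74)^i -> [-5.89, 16.14, -44.22, 121.16, -331.98]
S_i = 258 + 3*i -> [258, 261, 264, 267, 270]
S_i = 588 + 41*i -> [588, 629, 670, 711, 752]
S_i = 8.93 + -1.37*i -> [8.93, 7.56, 6.19, 4.82, 3.45]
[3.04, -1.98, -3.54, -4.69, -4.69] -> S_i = Random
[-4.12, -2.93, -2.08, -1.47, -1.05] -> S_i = -4.12*0.71^i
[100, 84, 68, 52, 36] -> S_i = 100 + -16*i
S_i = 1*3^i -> [1, 3, 9, 27, 81]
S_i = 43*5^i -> [43, 215, 1075, 5375, 26875]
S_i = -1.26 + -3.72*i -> [-1.26, -4.98, -8.7, -12.42, -16.14]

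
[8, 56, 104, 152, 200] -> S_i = 8 + 48*i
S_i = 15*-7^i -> [15, -105, 735, -5145, 36015]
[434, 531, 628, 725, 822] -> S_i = 434 + 97*i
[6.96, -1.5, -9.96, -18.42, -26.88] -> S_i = 6.96 + -8.46*i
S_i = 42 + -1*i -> [42, 41, 40, 39, 38]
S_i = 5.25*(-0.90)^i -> [5.25, -4.73, 4.25, -3.83, 3.44]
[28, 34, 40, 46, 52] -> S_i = 28 + 6*i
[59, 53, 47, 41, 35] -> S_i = 59 + -6*i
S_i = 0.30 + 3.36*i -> [0.3, 3.66, 7.02, 10.38, 13.74]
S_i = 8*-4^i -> [8, -32, 128, -512, 2048]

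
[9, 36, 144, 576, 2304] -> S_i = 9*4^i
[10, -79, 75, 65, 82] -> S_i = Random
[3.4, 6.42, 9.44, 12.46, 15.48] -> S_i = 3.40 + 3.02*i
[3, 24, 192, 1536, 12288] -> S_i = 3*8^i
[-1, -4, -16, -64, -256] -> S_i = -1*4^i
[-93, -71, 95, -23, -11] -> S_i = Random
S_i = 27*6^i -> [27, 162, 972, 5832, 34992]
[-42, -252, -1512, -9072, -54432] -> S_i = -42*6^i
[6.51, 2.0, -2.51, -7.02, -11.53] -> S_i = 6.51 + -4.51*i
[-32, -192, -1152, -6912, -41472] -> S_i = -32*6^i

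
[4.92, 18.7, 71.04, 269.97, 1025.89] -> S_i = 4.92*3.80^i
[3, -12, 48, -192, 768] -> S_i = 3*-4^i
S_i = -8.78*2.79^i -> [-8.78, -24.5, -68.34, -190.68, -532.0]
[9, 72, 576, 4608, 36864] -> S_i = 9*8^i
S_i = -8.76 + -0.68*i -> [-8.76, -9.44, -10.12, -10.8, -11.48]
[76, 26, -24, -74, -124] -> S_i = 76 + -50*i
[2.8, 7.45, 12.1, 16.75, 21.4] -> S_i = 2.80 + 4.65*i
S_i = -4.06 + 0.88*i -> [-4.06, -3.18, -2.3, -1.42, -0.54]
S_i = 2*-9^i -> [2, -18, 162, -1458, 13122]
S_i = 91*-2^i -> [91, -182, 364, -728, 1456]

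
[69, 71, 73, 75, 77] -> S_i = 69 + 2*i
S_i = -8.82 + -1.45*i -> [-8.82, -10.27, -11.72, -13.17, -14.62]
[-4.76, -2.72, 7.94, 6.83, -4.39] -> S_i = Random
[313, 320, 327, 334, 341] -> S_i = 313 + 7*i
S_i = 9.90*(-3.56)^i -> [9.9, -35.24, 125.47, -446.67, 1590.14]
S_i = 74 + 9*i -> [74, 83, 92, 101, 110]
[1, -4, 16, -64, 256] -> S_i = 1*-4^i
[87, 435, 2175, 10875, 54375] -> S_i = 87*5^i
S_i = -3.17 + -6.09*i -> [-3.17, -9.26, -15.35, -21.44, -27.53]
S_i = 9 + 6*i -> [9, 15, 21, 27, 33]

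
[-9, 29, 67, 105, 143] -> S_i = -9 + 38*i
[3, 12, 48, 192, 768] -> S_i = 3*4^i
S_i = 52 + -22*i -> [52, 30, 8, -14, -36]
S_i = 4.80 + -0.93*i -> [4.8, 3.87, 2.94, 2.01, 1.08]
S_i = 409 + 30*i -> [409, 439, 469, 499, 529]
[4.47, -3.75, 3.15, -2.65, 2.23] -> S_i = 4.47*(-0.84)^i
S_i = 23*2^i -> [23, 46, 92, 184, 368]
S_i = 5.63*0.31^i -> [5.63, 1.75, 0.54, 0.17, 0.05]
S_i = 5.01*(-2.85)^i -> [5.01, -14.28, 40.69, -115.98, 330.53]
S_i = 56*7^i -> [56, 392, 2744, 19208, 134456]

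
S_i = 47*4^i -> [47, 188, 752, 3008, 12032]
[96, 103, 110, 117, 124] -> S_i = 96 + 7*i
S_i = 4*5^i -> [4, 20, 100, 500, 2500]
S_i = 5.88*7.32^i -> [5.88, 43.04, 315.06, 2306.27, 16881.91]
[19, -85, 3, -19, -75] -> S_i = Random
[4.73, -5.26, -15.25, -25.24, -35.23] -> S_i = 4.73 + -9.99*i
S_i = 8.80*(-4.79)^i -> [8.8, -42.15, 201.91, -967.14, 4632.6]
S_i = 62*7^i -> [62, 434, 3038, 21266, 148862]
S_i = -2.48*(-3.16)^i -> [-2.48, 7.84, -24.76, 78.26, -247.29]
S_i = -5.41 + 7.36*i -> [-5.41, 1.95, 9.31, 16.67, 24.03]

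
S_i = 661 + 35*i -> [661, 696, 731, 766, 801]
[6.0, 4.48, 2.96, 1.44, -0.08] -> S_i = 6.00 + -1.52*i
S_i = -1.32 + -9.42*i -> [-1.32, -10.74, -20.16, -29.58, -39.0]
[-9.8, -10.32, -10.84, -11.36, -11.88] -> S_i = -9.80 + -0.52*i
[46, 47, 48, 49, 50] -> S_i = 46 + 1*i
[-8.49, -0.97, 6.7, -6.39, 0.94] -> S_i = Random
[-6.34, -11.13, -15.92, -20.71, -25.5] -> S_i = -6.34 + -4.79*i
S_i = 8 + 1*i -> [8, 9, 10, 11, 12]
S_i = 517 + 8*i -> [517, 525, 533, 541, 549]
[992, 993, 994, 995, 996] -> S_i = 992 + 1*i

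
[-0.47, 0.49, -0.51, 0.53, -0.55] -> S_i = -0.47*(-1.04)^i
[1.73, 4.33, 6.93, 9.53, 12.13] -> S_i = 1.73 + 2.60*i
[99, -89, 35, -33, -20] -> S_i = Random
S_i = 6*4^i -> [6, 24, 96, 384, 1536]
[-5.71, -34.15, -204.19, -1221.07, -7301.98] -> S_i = -5.71*5.98^i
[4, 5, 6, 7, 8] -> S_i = 4 + 1*i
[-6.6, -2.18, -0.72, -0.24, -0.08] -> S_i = -6.60*0.33^i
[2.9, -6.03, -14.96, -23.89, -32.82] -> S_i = 2.90 + -8.93*i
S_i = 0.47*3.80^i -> [0.47, 1.79, 6.79, 25.79, 98.0]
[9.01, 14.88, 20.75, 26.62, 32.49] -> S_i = 9.01 + 5.87*i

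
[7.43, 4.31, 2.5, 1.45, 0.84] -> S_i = 7.43*0.58^i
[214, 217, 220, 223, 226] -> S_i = 214 + 3*i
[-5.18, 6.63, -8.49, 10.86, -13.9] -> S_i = -5.18*(-1.28)^i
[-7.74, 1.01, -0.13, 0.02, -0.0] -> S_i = -7.74*(-0.13)^i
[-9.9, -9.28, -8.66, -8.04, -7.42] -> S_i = -9.90 + 0.62*i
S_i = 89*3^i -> [89, 267, 801, 2403, 7209]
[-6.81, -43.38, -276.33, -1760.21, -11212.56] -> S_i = -6.81*6.37^i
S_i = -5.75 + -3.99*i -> [-5.75, -9.74, -13.73, -17.72, -21.71]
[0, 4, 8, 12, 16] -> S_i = 0 + 4*i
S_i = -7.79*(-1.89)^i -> [-7.79, 14.72, -27.83, 52.59, -99.4]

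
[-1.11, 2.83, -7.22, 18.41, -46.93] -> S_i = -1.11*(-2.55)^i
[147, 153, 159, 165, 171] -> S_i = 147 + 6*i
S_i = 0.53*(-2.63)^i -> [0.53, -1.39, 3.67, -9.64, 25.36]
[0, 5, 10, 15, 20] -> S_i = 0 + 5*i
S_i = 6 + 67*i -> [6, 73, 140, 207, 274]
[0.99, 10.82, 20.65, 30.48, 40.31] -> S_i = 0.99 + 9.83*i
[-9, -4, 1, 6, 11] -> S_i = -9 + 5*i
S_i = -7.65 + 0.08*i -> [-7.65, -7.57, -7.49, -7.41, -7.33]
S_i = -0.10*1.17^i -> [-0.1, -0.12, -0.14, -0.16, -0.19]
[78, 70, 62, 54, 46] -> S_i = 78 + -8*i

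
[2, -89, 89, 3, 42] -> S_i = Random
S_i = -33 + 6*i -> [-33, -27, -21, -15, -9]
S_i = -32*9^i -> [-32, -288, -2592, -23328, -209952]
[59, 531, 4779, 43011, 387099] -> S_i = 59*9^i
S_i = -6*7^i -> [-6, -42, -294, -2058, -14406]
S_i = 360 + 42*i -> [360, 402, 444, 486, 528]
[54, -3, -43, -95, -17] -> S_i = Random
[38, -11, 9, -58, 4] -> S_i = Random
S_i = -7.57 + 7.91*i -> [-7.57, 0.34, 8.25, 16.16, 24.07]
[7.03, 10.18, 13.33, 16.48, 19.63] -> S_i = 7.03 + 3.15*i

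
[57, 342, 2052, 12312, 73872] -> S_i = 57*6^i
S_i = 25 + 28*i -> [25, 53, 81, 109, 137]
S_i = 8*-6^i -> [8, -48, 288, -1728, 10368]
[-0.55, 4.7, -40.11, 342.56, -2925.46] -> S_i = -0.55*(-8.54)^i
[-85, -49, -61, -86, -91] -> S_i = Random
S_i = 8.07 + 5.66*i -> [8.07, 13.73, 19.39, 25.05, 30.71]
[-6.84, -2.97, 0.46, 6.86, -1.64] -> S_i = Random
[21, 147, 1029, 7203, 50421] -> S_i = 21*7^i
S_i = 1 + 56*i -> [1, 57, 113, 169, 225]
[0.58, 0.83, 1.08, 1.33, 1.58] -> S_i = 0.58 + 0.25*i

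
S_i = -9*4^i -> [-9, -36, -144, -576, -2304]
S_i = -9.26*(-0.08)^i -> [-9.26, 0.74, -0.06, 0.0, -0.0]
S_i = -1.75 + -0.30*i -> [-1.75, -2.05, -2.35, -2.65, -2.95]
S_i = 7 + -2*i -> [7, 5, 3, 1, -1]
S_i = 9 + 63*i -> [9, 72, 135, 198, 261]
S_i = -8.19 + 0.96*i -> [-8.19, -7.23, -6.27, -5.31, -4.35]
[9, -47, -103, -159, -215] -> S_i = 9 + -56*i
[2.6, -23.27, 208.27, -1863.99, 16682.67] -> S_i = 2.60*(-8.95)^i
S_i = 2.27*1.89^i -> [2.27, 4.29, 8.11, 15.33, 28.96]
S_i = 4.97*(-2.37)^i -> [4.97, -11.78, 27.92, -66.16, 156.8]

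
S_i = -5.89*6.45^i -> [-5.89, -37.99, -245.04, -1580.5, -10194.22]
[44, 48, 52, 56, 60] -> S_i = 44 + 4*i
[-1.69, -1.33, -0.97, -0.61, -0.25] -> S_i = -1.69 + 0.36*i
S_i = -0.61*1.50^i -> [-0.61, -0.92, -1.37, -2.06, -3.09]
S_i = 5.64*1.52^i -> [5.64, 8.57, 13.03, 19.81, 30.11]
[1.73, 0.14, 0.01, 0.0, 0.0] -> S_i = 1.73*0.08^i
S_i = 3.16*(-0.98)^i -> [3.16, -3.1, 3.03, -2.97, 2.91]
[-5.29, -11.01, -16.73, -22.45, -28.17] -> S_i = -5.29 + -5.72*i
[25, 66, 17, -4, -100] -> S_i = Random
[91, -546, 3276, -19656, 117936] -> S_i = 91*-6^i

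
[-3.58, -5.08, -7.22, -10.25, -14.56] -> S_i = -3.58*1.42^i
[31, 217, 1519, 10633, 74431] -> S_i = 31*7^i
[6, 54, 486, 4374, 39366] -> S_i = 6*9^i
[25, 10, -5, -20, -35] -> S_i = 25 + -15*i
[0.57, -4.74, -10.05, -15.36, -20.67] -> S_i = 0.57 + -5.31*i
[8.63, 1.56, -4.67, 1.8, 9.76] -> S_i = Random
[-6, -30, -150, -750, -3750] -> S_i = -6*5^i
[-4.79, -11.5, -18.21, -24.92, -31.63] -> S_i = -4.79 + -6.71*i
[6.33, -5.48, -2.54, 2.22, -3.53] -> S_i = Random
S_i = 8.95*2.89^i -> [8.95, 25.87, 74.75, 216.03, 624.33]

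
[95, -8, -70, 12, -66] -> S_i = Random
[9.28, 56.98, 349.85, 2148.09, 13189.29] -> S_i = 9.28*6.14^i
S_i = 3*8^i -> [3, 24, 192, 1536, 12288]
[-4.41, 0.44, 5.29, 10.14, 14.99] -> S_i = -4.41 + 4.85*i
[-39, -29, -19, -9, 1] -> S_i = -39 + 10*i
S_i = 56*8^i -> [56, 448, 3584, 28672, 229376]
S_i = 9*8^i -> [9, 72, 576, 4608, 36864]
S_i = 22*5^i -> [22, 110, 550, 2750, 13750]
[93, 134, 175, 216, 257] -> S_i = 93 + 41*i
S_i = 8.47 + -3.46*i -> [8.47, 5.01, 1.55, -1.91, -5.37]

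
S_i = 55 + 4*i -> [55, 59, 63, 67, 71]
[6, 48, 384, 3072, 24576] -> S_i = 6*8^i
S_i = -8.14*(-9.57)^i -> [-8.14, 77.9, -745.5, 7134.45, -68276.64]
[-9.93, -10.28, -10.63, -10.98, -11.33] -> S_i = -9.93 + -0.35*i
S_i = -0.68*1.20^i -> [-0.68, -0.82, -0.98, -1.18, -1.41]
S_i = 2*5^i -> [2, 10, 50, 250, 1250]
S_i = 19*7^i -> [19, 133, 931, 6517, 45619]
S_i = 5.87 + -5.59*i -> [5.87, 0.28, -5.31, -10.9, -16.49]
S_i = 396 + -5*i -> [396, 391, 386, 381, 376]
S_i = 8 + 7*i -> [8, 15, 22, 29, 36]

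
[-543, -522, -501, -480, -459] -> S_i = -543 + 21*i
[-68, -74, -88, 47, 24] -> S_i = Random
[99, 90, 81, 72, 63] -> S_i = 99 + -9*i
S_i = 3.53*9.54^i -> [3.53, 33.68, 321.27, 3064.92, 29239.38]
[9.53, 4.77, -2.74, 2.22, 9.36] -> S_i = Random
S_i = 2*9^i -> [2, 18, 162, 1458, 13122]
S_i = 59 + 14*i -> [59, 73, 87, 101, 115]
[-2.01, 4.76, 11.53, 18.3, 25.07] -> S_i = -2.01 + 6.77*i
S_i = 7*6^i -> [7, 42, 252, 1512, 9072]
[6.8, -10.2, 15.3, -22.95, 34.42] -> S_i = 6.80*(-1.50)^i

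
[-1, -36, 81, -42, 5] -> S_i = Random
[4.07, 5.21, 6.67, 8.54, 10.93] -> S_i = 4.07*1.28^i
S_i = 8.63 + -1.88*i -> [8.63, 6.75, 4.87, 2.99, 1.11]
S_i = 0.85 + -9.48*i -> [0.85, -8.63, -18.11, -27.59, -37.07]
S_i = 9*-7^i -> [9, -63, 441, -3087, 21609]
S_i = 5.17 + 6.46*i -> [5.17, 11.63, 18.09, 24.55, 31.01]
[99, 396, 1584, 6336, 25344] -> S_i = 99*4^i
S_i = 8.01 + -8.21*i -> [8.01, -0.2, -8.41, -16.62, -24.83]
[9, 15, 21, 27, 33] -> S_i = 9 + 6*i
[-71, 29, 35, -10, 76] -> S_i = Random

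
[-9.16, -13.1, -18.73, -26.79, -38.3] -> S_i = -9.16*1.43^i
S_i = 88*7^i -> [88, 616, 4312, 30184, 211288]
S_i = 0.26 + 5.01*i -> [0.26, 5.27, 10.28, 15.29, 20.3]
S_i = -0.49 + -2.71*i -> [-0.49, -3.2, -5.91, -8.62, -11.33]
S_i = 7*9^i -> [7, 63, 567, 5103, 45927]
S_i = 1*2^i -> [1, 2, 4, 8, 16]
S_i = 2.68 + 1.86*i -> [2.68, 4.54, 6.4, 8.26, 10.12]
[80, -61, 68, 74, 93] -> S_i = Random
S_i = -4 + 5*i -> [-4, 1, 6, 11, 16]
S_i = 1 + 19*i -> [1, 20, 39, 58, 77]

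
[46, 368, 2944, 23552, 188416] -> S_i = 46*8^i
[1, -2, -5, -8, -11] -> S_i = 1 + -3*i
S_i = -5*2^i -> [-5, -10, -20, -40, -80]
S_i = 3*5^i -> [3, 15, 75, 375, 1875]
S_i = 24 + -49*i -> [24, -25, -74, -123, -172]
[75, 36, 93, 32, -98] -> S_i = Random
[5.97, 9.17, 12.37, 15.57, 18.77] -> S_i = 5.97 + 3.20*i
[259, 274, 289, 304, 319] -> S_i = 259 + 15*i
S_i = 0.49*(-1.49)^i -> [0.49, -0.73, 1.09, -1.62, 2.42]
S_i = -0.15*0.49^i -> [-0.15, -0.07, -0.04, -0.02, -0.01]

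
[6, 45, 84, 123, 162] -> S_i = 6 + 39*i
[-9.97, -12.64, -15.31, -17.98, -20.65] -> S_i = -9.97 + -2.67*i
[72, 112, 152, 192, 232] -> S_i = 72 + 40*i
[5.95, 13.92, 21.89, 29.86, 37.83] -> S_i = 5.95 + 7.97*i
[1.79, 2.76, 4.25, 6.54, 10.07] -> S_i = 1.79*1.54^i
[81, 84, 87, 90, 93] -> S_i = 81 + 3*i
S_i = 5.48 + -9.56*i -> [5.48, -4.08, -13.64, -23.2, -32.76]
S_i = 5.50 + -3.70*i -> [5.5, 1.8, -1.9, -5.6, -9.3]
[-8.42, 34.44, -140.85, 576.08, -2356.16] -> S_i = -8.42*(-4.09)^i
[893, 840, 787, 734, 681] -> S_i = 893 + -53*i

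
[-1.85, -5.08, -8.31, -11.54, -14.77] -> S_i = -1.85 + -3.23*i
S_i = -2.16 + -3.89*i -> [-2.16, -6.05, -9.94, -13.83, -17.72]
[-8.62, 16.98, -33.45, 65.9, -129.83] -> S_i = -8.62*(-1.97)^i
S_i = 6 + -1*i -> [6, 5, 4, 3, 2]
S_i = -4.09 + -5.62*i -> [-4.09, -9.71, -15.33, -20.95, -26.57]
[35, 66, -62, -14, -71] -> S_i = Random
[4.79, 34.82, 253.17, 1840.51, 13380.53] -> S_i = 4.79*7.27^i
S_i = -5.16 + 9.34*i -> [-5.16, 4.18, 13.52, 22.86, 32.2]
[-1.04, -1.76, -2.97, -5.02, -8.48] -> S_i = -1.04*1.69^i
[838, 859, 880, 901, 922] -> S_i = 838 + 21*i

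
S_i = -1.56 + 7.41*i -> [-1.56, 5.85, 13.26, 20.67, 28.08]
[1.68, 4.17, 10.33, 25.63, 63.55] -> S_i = 1.68*2.48^i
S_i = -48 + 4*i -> [-48, -44, -40, -36, -32]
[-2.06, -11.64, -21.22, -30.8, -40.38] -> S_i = -2.06 + -9.58*i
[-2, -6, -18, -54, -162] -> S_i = -2*3^i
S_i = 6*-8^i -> [6, -48, 384, -3072, 24576]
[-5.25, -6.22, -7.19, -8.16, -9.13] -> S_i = -5.25 + -0.97*i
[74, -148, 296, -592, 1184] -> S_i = 74*-2^i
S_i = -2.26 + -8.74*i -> [-2.26, -11.0, -19.74, -28.48, -37.22]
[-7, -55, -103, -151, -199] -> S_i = -7 + -48*i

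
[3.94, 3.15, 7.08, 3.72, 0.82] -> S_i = Random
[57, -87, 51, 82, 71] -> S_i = Random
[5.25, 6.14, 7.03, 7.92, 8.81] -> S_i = 5.25 + 0.89*i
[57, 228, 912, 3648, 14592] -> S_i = 57*4^i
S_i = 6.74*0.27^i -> [6.74, 1.82, 0.49, 0.13, 0.04]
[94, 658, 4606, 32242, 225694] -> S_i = 94*7^i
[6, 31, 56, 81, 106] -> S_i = 6 + 25*i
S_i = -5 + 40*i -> [-5, 35, 75, 115, 155]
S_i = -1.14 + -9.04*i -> [-1.14, -10.18, -19.22, -28.26, -37.3]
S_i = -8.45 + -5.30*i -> [-8.45, -13.75, -19.05, -24.35, -29.65]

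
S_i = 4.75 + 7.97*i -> [4.75, 12.72, 20.69, 28.66, 36.63]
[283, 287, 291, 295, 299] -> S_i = 283 + 4*i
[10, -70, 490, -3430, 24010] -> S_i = 10*-7^i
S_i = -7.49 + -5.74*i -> [-7.49, -13.23, -18.97, -24.71, -30.45]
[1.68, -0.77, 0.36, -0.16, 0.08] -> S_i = 1.68*(-0.46)^i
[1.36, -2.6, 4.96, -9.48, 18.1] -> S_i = 1.36*(-1.91)^i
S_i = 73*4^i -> [73, 292, 1168, 4672, 18688]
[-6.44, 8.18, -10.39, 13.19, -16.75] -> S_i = -6.44*(-1.27)^i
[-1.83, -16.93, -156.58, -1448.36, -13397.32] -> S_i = -1.83*9.25^i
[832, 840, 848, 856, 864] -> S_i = 832 + 8*i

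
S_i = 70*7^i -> [70, 490, 3430, 24010, 168070]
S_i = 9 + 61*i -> [9, 70, 131, 192, 253]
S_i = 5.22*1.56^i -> [5.22, 8.14, 12.7, 19.82, 30.91]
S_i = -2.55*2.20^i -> [-2.55, -5.61, -12.34, -27.15, -59.74]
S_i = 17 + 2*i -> [17, 19, 21, 23, 25]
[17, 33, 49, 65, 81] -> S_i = 17 + 16*i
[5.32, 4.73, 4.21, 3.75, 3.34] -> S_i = 5.32*0.89^i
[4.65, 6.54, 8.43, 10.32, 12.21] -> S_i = 4.65 + 1.89*i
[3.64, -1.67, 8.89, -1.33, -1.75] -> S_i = Random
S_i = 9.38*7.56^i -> [9.38, 70.91, 536.1, 4052.92, 30640.09]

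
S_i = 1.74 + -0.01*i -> [1.74, 1.73, 1.72, 1.71, 1.7]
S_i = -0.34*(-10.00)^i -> [-0.34, 3.4, -34.0, 340.0, -3400.0]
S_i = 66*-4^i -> [66, -264, 1056, -4224, 16896]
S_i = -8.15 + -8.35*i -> [-8.15, -16.5, -24.85, -33.2, -41.55]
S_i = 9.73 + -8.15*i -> [9.73, 1.58, -6.57, -14.72, -22.87]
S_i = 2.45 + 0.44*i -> [2.45, 2.89, 3.33, 3.77, 4.21]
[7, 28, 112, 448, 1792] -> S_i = 7*4^i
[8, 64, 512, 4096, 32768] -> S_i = 8*8^i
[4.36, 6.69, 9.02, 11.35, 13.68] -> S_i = 4.36 + 2.33*i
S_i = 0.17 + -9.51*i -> [0.17, -9.34, -18.85, -28.36, -37.87]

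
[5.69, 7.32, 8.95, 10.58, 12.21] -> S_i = 5.69 + 1.63*i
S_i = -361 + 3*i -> [-361, -358, -355, -352, -349]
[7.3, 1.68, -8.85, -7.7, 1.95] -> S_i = Random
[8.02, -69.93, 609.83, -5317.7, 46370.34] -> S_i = 8.02*(-8.72)^i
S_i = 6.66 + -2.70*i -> [6.66, 3.96, 1.26, -1.44, -4.14]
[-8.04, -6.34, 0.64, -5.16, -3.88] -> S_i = Random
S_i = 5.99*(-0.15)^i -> [5.99, -0.9, 0.13, -0.02, 0.0]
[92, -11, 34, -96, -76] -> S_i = Random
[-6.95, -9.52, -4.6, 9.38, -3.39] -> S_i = Random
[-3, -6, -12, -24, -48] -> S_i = -3*2^i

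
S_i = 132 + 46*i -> [132, 178, 224, 270, 316]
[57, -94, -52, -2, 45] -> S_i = Random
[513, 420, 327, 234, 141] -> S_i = 513 + -93*i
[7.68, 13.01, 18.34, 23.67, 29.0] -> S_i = 7.68 + 5.33*i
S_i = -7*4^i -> [-7, -28, -112, -448, -1792]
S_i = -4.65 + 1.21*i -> [-4.65, -3.44, -2.23, -1.02, 0.19]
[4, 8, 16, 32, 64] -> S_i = 4*2^i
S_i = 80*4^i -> [80, 320, 1280, 5120, 20480]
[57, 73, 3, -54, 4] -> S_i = Random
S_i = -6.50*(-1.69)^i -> [-6.5, 10.98, -18.56, 31.37, -53.02]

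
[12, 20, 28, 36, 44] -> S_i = 12 + 8*i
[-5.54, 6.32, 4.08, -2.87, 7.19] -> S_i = Random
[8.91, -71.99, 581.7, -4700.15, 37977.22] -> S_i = 8.91*(-8.08)^i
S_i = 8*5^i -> [8, 40, 200, 1000, 5000]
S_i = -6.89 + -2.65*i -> [-6.89, -9.54, -12.19, -14.84, -17.49]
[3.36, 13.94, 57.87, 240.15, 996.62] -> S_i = 3.36*4.15^i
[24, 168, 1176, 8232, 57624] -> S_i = 24*7^i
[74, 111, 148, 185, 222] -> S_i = 74 + 37*i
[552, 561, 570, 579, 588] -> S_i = 552 + 9*i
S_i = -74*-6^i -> [-74, 444, -2664, 15984, -95904]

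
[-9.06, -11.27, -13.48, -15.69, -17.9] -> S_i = -9.06 + -2.21*i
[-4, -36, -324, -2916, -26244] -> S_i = -4*9^i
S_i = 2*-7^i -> [2, -14, 98, -686, 4802]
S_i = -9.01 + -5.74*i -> [-9.01, -14.75, -20.49, -26.23, -31.97]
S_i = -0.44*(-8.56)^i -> [-0.44, 3.77, -32.24, 275.98, -2362.37]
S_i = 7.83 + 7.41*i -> [7.83, 15.24, 22.65, 30.06, 37.47]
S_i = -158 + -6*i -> [-158, -164, -170, -176, -182]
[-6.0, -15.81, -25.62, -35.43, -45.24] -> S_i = -6.00 + -9.81*i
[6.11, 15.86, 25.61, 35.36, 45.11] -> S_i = 6.11 + 9.75*i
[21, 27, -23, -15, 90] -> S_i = Random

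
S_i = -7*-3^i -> [-7, 21, -63, 189, -567]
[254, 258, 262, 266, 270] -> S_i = 254 + 4*i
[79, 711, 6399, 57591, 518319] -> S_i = 79*9^i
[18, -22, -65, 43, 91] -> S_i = Random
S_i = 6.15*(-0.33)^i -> [6.15, -2.03, 0.67, -0.22, 0.07]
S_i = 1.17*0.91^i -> [1.17, 1.06, 0.97, 0.88, 0.8]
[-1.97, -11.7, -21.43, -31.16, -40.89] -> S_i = -1.97 + -9.73*i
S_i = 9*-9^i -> [9, -81, 729, -6561, 59049]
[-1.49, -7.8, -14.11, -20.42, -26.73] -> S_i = -1.49 + -6.31*i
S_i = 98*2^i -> [98, 196, 392, 784, 1568]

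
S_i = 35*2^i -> [35, 70, 140, 280, 560]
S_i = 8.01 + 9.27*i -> [8.01, 17.28, 26.55, 35.82, 45.09]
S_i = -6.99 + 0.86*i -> [-6.99, -6.13, -5.27, -4.41, -3.55]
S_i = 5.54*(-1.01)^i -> [5.54, -5.6, 5.65, -5.71, 5.76]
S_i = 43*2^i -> [43, 86, 172, 344, 688]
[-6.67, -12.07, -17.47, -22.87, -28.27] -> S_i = -6.67 + -5.40*i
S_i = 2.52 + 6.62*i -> [2.52, 9.14, 15.76, 22.38, 29.0]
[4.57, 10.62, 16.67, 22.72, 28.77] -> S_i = 4.57 + 6.05*i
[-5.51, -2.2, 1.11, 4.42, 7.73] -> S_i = -5.51 + 3.31*i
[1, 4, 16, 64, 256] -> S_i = 1*4^i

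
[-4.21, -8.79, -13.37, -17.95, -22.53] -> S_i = -4.21 + -4.58*i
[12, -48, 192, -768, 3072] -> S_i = 12*-4^i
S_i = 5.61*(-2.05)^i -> [5.61, -11.5, 23.58, -48.33, 99.08]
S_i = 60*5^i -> [60, 300, 1500, 7500, 37500]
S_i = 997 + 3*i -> [997, 1000, 1003, 1006, 1009]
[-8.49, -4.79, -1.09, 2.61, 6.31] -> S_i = -8.49 + 3.70*i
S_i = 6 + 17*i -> [6, 23, 40, 57, 74]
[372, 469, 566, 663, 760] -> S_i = 372 + 97*i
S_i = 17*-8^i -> [17, -136, 1088, -8704, 69632]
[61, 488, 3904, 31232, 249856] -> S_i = 61*8^i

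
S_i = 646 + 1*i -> [646, 647, 648, 649, 650]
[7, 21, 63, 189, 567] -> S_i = 7*3^i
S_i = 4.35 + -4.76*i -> [4.35, -0.41, -5.17, -9.93, -14.69]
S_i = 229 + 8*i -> [229, 237, 245, 253, 261]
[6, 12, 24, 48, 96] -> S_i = 6*2^i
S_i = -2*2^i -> [-2, -4, -8, -16, -32]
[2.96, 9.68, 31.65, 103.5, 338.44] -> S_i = 2.96*3.27^i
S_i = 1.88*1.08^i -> [1.88, 2.03, 2.19, 2.37, 2.56]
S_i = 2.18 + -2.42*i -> [2.18, -0.24, -2.66, -5.08, -7.5]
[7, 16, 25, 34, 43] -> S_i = 7 + 9*i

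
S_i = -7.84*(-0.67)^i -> [-7.84, 5.25, -3.52, 2.36, -1.58]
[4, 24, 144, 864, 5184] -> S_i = 4*6^i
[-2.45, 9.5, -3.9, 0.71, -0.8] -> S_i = Random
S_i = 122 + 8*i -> [122, 130, 138, 146, 154]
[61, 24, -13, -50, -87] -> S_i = 61 + -37*i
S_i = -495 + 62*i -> [-495, -433, -371, -309, -247]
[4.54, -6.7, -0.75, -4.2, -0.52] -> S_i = Random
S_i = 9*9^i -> [9, 81, 729, 6561, 59049]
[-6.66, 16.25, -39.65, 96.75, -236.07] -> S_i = -6.66*(-2.44)^i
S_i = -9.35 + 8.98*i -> [-9.35, -0.37, 8.61, 17.59, 26.57]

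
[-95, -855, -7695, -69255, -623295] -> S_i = -95*9^i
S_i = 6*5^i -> [6, 30, 150, 750, 3750]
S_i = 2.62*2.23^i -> [2.62, 5.84, 13.03, 29.05, 64.79]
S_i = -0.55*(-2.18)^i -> [-0.55, 1.2, -2.61, 5.7, -12.42]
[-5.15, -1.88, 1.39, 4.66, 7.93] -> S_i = -5.15 + 3.27*i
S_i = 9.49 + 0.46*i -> [9.49, 9.95, 10.41, 10.87, 11.33]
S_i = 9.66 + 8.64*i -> [9.66, 18.3, 26.94, 35.58, 44.22]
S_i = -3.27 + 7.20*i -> [-3.27, 3.93, 11.13, 18.33, 25.53]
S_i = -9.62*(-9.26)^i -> [-9.62, 89.08, -824.89, 7638.5, -70732.5]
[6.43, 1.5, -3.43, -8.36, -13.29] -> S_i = 6.43 + -4.93*i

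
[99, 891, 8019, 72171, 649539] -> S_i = 99*9^i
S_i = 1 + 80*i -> [1, 81, 161, 241, 321]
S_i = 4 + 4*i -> [4, 8, 12, 16, 20]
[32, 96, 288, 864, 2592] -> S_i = 32*3^i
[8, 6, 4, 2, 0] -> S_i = 8 + -2*i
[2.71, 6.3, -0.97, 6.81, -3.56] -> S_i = Random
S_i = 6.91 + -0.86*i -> [6.91, 6.05, 5.19, 4.33, 3.47]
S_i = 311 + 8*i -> [311, 319, 327, 335, 343]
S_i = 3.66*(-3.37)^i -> [3.66, -12.33, 41.57, -140.08, 472.06]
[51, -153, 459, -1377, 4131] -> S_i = 51*-3^i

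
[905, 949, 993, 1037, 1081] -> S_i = 905 + 44*i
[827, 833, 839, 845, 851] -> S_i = 827 + 6*i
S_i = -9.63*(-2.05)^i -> [-9.63, 19.74, -40.47, 82.96, -170.08]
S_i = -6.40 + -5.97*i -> [-6.4, -12.37, -18.34, -24.31, -30.28]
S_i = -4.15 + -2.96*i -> [-4.15, -7.11, -10.07, -13.03, -15.99]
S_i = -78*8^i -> [-78, -624, -4992, -39936, -319488]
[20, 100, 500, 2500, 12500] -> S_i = 20*5^i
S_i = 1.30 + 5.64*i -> [1.3, 6.94, 12.58, 18.22, 23.86]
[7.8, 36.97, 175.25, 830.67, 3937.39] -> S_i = 7.80*4.74^i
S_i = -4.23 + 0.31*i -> [-4.23, -3.92, -3.61, -3.3, -2.99]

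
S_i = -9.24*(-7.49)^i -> [-9.24, 69.21, -518.36, 3882.55, -29080.32]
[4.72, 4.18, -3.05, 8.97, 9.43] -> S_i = Random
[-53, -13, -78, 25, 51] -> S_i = Random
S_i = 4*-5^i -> [4, -20, 100, -500, 2500]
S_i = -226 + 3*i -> [-226, -223, -220, -217, -214]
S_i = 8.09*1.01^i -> [8.09, 8.17, 8.25, 8.34, 8.42]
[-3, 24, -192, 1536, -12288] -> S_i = -3*-8^i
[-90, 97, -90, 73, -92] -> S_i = Random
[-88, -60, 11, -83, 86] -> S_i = Random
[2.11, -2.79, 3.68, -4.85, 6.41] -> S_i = 2.11*(-1.32)^i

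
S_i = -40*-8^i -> [-40, 320, -2560, 20480, -163840]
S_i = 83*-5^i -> [83, -415, 2075, -10375, 51875]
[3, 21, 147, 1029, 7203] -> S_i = 3*7^i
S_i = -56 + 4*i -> [-56, -52, -48, -44, -40]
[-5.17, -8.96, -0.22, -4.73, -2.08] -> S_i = Random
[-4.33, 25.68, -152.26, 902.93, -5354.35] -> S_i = -4.33*(-5.93)^i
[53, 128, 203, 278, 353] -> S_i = 53 + 75*i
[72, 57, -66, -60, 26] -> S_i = Random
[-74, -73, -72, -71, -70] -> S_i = -74 + 1*i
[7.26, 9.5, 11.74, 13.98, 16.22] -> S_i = 7.26 + 2.24*i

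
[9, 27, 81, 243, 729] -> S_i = 9*3^i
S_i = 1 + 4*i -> [1, 5, 9, 13, 17]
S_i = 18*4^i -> [18, 72, 288, 1152, 4608]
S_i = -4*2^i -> [-4, -8, -16, -32, -64]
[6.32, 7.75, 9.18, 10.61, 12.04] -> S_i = 6.32 + 1.43*i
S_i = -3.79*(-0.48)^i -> [-3.79, 1.82, -0.87, 0.42, -0.2]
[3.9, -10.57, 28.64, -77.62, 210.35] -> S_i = 3.90*(-2.71)^i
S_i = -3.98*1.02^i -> [-3.98, -4.06, -4.14, -4.22, -4.31]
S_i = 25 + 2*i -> [25, 27, 29, 31, 33]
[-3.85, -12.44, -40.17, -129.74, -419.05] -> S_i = -3.85*3.23^i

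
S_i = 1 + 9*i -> [1, 10, 19, 28, 37]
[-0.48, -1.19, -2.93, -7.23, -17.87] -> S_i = -0.48*2.47^i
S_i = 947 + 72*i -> [947, 1019, 1091, 1163, 1235]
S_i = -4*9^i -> [-4, -36, -324, -2916, -26244]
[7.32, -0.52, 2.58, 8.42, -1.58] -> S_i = Random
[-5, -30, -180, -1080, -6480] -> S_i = -5*6^i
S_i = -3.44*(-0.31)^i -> [-3.44, 1.07, -0.33, 0.1, -0.03]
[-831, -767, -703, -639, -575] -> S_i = -831 + 64*i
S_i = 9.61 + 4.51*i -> [9.61, 14.12, 18.63, 23.14, 27.65]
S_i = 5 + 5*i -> [5, 10, 15, 20, 25]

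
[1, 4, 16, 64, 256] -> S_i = 1*4^i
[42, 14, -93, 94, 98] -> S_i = Random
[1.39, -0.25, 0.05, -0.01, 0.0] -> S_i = 1.39*(-0.18)^i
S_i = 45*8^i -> [45, 360, 2880, 23040, 184320]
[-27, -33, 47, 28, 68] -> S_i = Random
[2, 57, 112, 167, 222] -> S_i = 2 + 55*i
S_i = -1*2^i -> [-1, -2, -4, -8, -16]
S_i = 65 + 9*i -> [65, 74, 83, 92, 101]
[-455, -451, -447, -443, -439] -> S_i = -455 + 4*i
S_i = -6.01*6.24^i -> [-6.01, -37.5, -234.01, -1460.25, -9111.98]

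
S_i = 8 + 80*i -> [8, 88, 168, 248, 328]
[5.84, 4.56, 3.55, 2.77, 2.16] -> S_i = 5.84*0.78^i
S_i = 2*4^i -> [2, 8, 32, 128, 512]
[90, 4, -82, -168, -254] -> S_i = 90 + -86*i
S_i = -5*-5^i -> [-5, 25, -125, 625, -3125]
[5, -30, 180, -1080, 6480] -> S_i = 5*-6^i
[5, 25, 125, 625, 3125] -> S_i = 5*5^i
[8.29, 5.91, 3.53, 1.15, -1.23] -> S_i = 8.29 + -2.38*i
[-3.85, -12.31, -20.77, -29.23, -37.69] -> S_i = -3.85 + -8.46*i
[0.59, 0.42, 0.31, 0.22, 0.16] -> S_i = 0.59*0.72^i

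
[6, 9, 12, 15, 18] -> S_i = 6 + 3*i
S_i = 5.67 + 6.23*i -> [5.67, 11.9, 18.13, 24.36, 30.59]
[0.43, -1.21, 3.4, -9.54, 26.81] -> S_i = 0.43*(-2.81)^i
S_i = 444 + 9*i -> [444, 453, 462, 471, 480]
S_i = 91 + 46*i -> [91, 137, 183, 229, 275]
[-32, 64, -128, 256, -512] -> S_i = -32*-2^i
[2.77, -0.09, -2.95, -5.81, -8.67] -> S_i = 2.77 + -2.86*i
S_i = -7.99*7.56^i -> [-7.99, -60.4, -456.66, -3452.33, -26099.61]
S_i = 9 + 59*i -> [9, 68, 127, 186, 245]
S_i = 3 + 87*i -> [3, 90, 177, 264, 351]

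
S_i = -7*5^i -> [-7, -35, -175, -875, -4375]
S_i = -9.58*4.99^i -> [-9.58, -47.8, -238.54, -1190.33, -5939.74]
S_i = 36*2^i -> [36, 72, 144, 288, 576]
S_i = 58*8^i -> [58, 464, 3712, 29696, 237568]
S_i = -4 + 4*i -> [-4, 0, 4, 8, 12]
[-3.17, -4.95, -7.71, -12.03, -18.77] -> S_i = -3.17*1.56^i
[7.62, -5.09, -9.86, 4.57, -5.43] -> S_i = Random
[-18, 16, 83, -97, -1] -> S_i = Random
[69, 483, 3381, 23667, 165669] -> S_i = 69*7^i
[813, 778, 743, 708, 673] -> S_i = 813 + -35*i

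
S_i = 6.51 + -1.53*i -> [6.51, 4.98, 3.45, 1.92, 0.39]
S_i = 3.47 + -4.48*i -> [3.47, -1.01, -5.49, -9.97, -14.45]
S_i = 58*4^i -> [58, 232, 928, 3712, 14848]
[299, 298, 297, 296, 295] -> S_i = 299 + -1*i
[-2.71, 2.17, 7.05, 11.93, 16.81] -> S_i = -2.71 + 4.88*i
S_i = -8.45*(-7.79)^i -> [-8.45, 65.83, -512.78, 3994.56, -31117.63]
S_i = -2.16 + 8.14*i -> [-2.16, 5.98, 14.12, 22.26, 30.4]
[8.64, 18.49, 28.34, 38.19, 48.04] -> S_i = 8.64 + 9.85*i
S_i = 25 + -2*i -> [25, 23, 21, 19, 17]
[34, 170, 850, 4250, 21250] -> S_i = 34*5^i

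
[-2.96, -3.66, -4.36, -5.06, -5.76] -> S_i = -2.96 + -0.70*i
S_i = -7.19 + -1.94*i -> [-7.19, -9.13, -11.07, -13.01, -14.95]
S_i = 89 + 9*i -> [89, 98, 107, 116, 125]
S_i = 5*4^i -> [5, 20, 80, 320, 1280]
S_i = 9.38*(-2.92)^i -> [9.38, -27.39, 79.98, -233.53, 681.92]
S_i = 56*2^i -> [56, 112, 224, 448, 896]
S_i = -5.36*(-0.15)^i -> [-5.36, 0.8, -0.12, 0.02, -0.0]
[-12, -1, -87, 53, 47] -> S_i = Random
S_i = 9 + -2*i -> [9, 7, 5, 3, 1]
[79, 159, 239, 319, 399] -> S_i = 79 + 80*i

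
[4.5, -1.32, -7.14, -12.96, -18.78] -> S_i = 4.50 + -5.82*i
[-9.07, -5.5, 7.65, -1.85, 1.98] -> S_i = Random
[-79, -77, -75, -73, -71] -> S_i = -79 + 2*i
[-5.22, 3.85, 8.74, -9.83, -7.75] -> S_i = Random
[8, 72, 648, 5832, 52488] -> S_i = 8*9^i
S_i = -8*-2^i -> [-8, 16, -32, 64, -128]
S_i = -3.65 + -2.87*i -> [-3.65, -6.52, -9.39, -12.26, -15.13]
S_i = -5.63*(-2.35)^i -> [-5.63, 13.23, -31.09, 73.07, -171.7]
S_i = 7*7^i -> [7, 49, 343, 2401, 16807]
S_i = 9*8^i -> [9, 72, 576, 4608, 36864]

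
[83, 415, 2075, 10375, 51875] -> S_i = 83*5^i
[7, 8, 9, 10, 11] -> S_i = 7 + 1*i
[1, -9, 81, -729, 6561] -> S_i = 1*-9^i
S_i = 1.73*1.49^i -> [1.73, 2.58, 3.84, 5.72, 8.53]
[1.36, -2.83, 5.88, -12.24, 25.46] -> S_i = 1.36*(-2.08)^i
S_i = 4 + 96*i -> [4, 100, 196, 292, 388]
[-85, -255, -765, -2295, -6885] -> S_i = -85*3^i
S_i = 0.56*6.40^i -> [0.56, 3.58, 22.94, 146.8, 939.52]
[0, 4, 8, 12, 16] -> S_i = 0 + 4*i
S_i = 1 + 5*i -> [1, 6, 11, 16, 21]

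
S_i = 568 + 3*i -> [568, 571, 574, 577, 580]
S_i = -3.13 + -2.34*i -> [-3.13, -5.47, -7.81, -10.15, -12.49]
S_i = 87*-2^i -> [87, -174, 348, -696, 1392]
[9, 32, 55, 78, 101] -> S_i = 9 + 23*i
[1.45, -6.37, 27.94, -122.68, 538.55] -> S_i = 1.45*(-4.39)^i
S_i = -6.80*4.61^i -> [-6.8, -31.35, -144.51, -666.21, -3071.23]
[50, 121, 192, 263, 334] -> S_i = 50 + 71*i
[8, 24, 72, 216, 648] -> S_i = 8*3^i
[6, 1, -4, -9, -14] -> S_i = 6 + -5*i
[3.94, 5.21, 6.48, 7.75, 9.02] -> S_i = 3.94 + 1.27*i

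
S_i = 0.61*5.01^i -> [0.61, 3.06, 15.31, 76.71, 384.31]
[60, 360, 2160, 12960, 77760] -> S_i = 60*6^i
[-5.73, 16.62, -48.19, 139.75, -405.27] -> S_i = -5.73*(-2.90)^i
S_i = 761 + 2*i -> [761, 763, 765, 767, 769]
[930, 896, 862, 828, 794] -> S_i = 930 + -34*i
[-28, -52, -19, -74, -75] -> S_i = Random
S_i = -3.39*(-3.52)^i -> [-3.39, 11.93, -42.0, 147.85, -520.44]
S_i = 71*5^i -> [71, 355, 1775, 8875, 44375]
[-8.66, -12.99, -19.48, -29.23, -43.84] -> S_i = -8.66*1.50^i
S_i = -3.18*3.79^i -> [-3.18, -12.05, -45.68, -173.12, -656.12]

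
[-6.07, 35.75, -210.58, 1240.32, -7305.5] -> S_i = -6.07*(-5.89)^i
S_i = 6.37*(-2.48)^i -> [6.37, -15.8, 39.18, -97.16, 240.96]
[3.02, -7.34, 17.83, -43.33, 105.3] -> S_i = 3.02*(-2.43)^i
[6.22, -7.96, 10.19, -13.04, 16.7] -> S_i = 6.22*(-1.28)^i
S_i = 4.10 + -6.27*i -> [4.1, -2.17, -8.44, -14.71, -20.98]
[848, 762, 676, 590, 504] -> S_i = 848 + -86*i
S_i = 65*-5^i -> [65, -325, 1625, -8125, 40625]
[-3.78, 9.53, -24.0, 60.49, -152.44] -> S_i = -3.78*(-2.52)^i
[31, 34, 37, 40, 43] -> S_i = 31 + 3*i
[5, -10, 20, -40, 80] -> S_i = 5*-2^i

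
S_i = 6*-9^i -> [6, -54, 486, -4374, 39366]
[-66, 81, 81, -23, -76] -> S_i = Random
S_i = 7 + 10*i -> [7, 17, 27, 37, 47]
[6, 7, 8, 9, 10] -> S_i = 6 + 1*i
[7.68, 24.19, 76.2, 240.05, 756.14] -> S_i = 7.68*3.15^i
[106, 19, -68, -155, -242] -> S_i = 106 + -87*i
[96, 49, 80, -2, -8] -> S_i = Random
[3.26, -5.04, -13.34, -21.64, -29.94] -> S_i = 3.26 + -8.30*i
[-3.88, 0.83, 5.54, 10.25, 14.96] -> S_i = -3.88 + 4.71*i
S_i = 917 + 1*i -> [917, 918, 919, 920, 921]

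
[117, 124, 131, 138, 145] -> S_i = 117 + 7*i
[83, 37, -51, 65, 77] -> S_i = Random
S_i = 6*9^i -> [6, 54, 486, 4374, 39366]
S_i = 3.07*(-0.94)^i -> [3.07, -2.89, 2.71, -2.55, 2.4]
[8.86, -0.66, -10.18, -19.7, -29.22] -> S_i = 8.86 + -9.52*i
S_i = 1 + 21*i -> [1, 22, 43, 64, 85]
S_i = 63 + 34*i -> [63, 97, 131, 165, 199]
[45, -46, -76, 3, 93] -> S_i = Random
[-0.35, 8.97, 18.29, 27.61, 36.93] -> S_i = -0.35 + 9.32*i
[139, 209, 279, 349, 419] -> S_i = 139 + 70*i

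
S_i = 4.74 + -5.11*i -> [4.74, -0.37, -5.48, -10.59, -15.7]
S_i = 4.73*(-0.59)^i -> [4.73, -2.79, 1.65, -0.97, 0.57]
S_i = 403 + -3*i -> [403, 400, 397, 394, 391]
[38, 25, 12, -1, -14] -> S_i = 38 + -13*i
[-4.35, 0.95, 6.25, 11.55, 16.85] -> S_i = -4.35 + 5.30*i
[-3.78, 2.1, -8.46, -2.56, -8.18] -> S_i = Random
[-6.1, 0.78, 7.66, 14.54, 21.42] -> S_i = -6.10 + 6.88*i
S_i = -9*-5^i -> [-9, 45, -225, 1125, -5625]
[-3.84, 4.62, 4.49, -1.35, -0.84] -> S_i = Random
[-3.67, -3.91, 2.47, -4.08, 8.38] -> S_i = Random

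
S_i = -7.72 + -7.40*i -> [-7.72, -15.12, -22.52, -29.92, -37.32]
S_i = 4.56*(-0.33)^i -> [4.56, -1.5, 0.5, -0.16, 0.05]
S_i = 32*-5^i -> [32, -160, 800, -4000, 20000]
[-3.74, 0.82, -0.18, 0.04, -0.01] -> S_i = -3.74*(-0.22)^i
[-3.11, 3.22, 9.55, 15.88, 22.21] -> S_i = -3.11 + 6.33*i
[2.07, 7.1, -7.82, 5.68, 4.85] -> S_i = Random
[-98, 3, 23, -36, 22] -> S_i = Random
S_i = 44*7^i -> [44, 308, 2156, 15092, 105644]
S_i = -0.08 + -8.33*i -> [-0.08, -8.41, -16.74, -25.07, -33.4]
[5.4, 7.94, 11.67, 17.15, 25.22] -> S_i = 5.40*1.47^i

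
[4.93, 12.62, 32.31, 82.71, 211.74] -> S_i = 4.93*2.56^i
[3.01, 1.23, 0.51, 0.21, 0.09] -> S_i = 3.01*0.41^i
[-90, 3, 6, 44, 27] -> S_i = Random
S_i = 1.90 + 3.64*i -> [1.9, 5.54, 9.18, 12.82, 16.46]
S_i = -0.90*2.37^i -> [-0.9, -2.13, -5.06, -11.98, -28.39]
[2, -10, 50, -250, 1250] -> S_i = 2*-5^i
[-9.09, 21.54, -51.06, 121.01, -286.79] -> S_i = -9.09*(-2.37)^i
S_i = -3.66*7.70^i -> [-3.66, -28.18, -217.0, -1670.91, -12866.01]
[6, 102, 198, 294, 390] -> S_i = 6 + 96*i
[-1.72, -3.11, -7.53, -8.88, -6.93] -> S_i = Random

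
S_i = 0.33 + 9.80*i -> [0.33, 10.13, 19.93, 29.73, 39.53]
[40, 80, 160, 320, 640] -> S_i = 40*2^i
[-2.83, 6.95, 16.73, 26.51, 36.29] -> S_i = -2.83 + 9.78*i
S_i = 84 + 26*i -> [84, 110, 136, 162, 188]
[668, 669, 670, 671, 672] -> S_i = 668 + 1*i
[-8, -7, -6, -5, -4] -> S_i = -8 + 1*i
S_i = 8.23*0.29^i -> [8.23, 2.39, 0.69, 0.2, 0.06]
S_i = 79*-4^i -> [79, -316, 1264, -5056, 20224]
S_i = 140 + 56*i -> [140, 196, 252, 308, 364]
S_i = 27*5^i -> [27, 135, 675, 3375, 16875]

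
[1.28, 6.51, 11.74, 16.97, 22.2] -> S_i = 1.28 + 5.23*i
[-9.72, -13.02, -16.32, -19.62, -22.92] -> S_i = -9.72 + -3.30*i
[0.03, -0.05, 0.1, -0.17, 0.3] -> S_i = 0.03*(-1.78)^i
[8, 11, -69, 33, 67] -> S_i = Random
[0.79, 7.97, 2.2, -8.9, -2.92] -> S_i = Random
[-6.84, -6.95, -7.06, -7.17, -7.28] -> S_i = -6.84 + -0.11*i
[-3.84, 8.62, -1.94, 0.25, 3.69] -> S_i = Random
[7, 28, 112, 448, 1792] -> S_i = 7*4^i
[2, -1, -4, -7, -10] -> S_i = 2 + -3*i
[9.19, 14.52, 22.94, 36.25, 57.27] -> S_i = 9.19*1.58^i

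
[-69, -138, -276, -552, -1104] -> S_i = -69*2^i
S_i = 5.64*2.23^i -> [5.64, 12.58, 28.05, 62.55, 139.48]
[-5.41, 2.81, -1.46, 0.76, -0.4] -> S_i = -5.41*(-0.52)^i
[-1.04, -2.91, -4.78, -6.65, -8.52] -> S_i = -1.04 + -1.87*i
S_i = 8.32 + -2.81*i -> [8.32, 5.51, 2.7, -0.11, -2.92]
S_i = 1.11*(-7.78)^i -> [1.11, -8.64, 67.19, -522.71, 4066.69]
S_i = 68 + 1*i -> [68, 69, 70, 71, 72]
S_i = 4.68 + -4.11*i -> [4.68, 0.57, -3.54, -7.65, -11.76]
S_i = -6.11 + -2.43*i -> [-6.11, -8.54, -10.97, -13.4, -15.83]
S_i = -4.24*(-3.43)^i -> [-4.24, 14.54, -49.88, 171.1, -586.87]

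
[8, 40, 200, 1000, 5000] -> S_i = 8*5^i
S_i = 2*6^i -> [2, 12, 72, 432, 2592]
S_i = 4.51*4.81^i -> [4.51, 21.69, 104.34, 501.89, 2414.11]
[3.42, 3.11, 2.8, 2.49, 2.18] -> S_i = 3.42 + -0.31*i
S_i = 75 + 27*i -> [75, 102, 129, 156, 183]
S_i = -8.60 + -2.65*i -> [-8.6, -11.25, -13.9, -16.55, -19.2]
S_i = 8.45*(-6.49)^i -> [8.45, -54.84, 355.91, -2309.89, 14991.17]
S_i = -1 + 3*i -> [-1, 2, 5, 8, 11]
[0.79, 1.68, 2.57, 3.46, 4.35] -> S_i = 0.79 + 0.89*i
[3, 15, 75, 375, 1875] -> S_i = 3*5^i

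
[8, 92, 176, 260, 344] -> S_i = 8 + 84*i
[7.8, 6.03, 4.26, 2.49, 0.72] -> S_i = 7.80 + -1.77*i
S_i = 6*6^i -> [6, 36, 216, 1296, 7776]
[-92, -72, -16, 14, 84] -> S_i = Random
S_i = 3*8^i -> [3, 24, 192, 1536, 12288]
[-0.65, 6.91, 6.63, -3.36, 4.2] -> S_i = Random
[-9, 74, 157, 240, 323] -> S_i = -9 + 83*i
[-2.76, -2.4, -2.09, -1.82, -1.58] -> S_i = -2.76*0.87^i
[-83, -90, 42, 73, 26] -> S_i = Random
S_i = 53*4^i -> [53, 212, 848, 3392, 13568]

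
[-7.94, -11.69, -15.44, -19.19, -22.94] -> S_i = -7.94 + -3.75*i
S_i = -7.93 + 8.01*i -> [-7.93, 0.08, 8.09, 16.1, 24.11]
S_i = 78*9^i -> [78, 702, 6318, 56862, 511758]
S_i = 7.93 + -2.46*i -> [7.93, 5.47, 3.01, 0.55, -1.91]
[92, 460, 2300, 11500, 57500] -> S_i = 92*5^i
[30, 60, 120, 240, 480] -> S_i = 30*2^i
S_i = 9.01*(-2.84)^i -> [9.01, -25.59, 72.67, -206.39, 586.14]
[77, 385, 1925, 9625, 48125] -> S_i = 77*5^i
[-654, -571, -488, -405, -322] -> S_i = -654 + 83*i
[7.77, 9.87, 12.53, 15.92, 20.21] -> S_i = 7.77*1.27^i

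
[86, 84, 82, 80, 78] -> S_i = 86 + -2*i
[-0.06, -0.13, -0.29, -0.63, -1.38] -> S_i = -0.06*2.19^i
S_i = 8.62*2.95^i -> [8.62, 25.43, 75.02, 221.3, 652.82]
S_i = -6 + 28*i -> [-6, 22, 50, 78, 106]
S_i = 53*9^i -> [53, 477, 4293, 38637, 347733]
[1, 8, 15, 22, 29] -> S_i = 1 + 7*i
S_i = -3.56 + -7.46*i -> [-3.56, -11.02, -18.48, -25.94, -33.4]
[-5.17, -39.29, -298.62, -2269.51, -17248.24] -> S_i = -5.17*7.60^i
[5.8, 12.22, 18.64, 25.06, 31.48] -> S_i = 5.80 + 6.42*i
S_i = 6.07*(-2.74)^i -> [6.07, -16.63, 45.57, -124.86, 342.13]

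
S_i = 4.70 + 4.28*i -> [4.7, 8.98, 13.26, 17.54, 21.82]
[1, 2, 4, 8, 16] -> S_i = 1*2^i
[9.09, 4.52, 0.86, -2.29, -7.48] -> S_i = Random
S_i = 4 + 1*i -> [4, 5, 6, 7, 8]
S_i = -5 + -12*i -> [-5, -17, -29, -41, -53]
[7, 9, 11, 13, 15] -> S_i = 7 + 2*i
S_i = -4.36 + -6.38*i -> [-4.36, -10.74, -17.12, -23.5, -29.88]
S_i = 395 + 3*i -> [395, 398, 401, 404, 407]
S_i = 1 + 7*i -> [1, 8, 15, 22, 29]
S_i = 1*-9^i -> [1, -9, 81, -729, 6561]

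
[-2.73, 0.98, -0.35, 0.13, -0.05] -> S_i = -2.73*(-0.36)^i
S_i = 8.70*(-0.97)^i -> [8.7, -8.44, 8.19, -7.94, 7.7]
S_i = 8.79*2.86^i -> [8.79, 25.14, 71.9, 205.63, 588.1]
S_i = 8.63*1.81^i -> [8.63, 15.62, 28.27, 51.17, 92.62]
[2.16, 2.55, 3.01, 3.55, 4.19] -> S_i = 2.16*1.18^i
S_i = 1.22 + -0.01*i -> [1.22, 1.21, 1.2, 1.19, 1.18]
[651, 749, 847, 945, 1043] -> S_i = 651 + 98*i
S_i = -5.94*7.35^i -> [-5.94, -43.66, -320.89, -2358.57, -17335.48]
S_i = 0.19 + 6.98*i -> [0.19, 7.17, 14.15, 21.13, 28.11]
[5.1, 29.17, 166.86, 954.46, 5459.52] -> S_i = 5.10*5.72^i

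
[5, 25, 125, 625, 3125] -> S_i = 5*5^i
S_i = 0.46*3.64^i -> [0.46, 1.67, 6.09, 22.19, 80.75]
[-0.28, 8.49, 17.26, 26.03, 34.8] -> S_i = -0.28 + 8.77*i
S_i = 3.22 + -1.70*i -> [3.22, 1.52, -0.18, -1.88, -3.58]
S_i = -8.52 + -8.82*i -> [-8.52, -17.34, -26.16, -34.98, -43.8]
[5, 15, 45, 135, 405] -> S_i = 5*3^i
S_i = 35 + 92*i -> [35, 127, 219, 311, 403]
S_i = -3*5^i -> [-3, -15, -75, -375, -1875]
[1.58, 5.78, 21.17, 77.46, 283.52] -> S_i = 1.58*3.66^i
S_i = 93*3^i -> [93, 279, 837, 2511, 7533]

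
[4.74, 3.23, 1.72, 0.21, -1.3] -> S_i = 4.74 + -1.51*i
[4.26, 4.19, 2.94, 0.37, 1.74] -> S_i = Random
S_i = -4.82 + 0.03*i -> [-4.82, -4.79, -4.76, -4.73, -4.7]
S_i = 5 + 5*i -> [5, 10, 15, 20, 25]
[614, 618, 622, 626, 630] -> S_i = 614 + 4*i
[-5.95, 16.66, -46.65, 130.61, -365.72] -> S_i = -5.95*(-2.80)^i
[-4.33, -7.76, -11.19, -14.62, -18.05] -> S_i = -4.33 + -3.43*i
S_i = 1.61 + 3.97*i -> [1.61, 5.58, 9.55, 13.52, 17.49]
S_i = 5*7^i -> [5, 35, 245, 1715, 12005]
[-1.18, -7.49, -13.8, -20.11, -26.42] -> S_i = -1.18 + -6.31*i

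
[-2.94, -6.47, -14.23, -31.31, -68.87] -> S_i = -2.94*2.20^i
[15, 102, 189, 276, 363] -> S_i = 15 + 87*i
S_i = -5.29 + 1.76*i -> [-5.29, -3.53, -1.77, -0.01, 1.75]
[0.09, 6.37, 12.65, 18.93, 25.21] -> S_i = 0.09 + 6.28*i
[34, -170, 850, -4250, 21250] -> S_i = 34*-5^i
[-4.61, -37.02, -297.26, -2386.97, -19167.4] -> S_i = -4.61*8.03^i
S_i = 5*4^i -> [5, 20, 80, 320, 1280]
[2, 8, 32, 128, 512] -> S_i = 2*4^i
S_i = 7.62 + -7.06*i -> [7.62, 0.56, -6.5, -13.56, -20.62]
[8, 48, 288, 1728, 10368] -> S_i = 8*6^i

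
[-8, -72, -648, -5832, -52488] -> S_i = -8*9^i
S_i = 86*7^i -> [86, 602, 4214, 29498, 206486]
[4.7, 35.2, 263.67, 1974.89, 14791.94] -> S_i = 4.70*7.49^i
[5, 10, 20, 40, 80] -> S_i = 5*2^i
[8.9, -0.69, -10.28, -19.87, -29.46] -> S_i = 8.90 + -9.59*i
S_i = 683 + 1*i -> [683, 684, 685, 686, 687]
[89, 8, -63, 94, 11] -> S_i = Random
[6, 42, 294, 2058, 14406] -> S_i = 6*7^i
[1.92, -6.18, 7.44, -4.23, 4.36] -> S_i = Random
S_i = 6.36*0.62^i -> [6.36, 3.94, 2.44, 1.52, 0.94]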